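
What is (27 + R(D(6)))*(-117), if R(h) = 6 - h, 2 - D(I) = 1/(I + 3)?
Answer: -3640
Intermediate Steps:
D(I) = 2 - 1/(3 + I) (D(I) = 2 - 1/(I + 3) = 2 - 1/(3 + I))
(27 + R(D(6)))*(-117) = (27 + (6 - (5 + 2*6)/(3 + 6)))*(-117) = (27 + (6 - (5 + 12)/9))*(-117) = (27 + (6 - 17/9))*(-117) = (27 + 37/9)*(-117) = (280/9)*(-117) = -3640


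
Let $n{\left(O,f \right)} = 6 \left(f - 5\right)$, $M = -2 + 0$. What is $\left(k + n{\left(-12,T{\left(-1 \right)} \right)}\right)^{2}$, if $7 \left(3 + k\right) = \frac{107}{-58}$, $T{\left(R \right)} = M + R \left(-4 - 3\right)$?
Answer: $\frac{1755625}{164836} \approx 10.651$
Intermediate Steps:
$M = -2$
$T{\left(R \right)} = -2 - 7 R$ ($T{\left(R \right)} = -2 + R \left(-4 - 3\right) = -2 + R \left(-7\right) = -2 - 7 R$)
$n{\left(O,f \right)} = -30 + 6 f$ ($n{\left(O,f \right)} = 6 \left(-5 + f\right) = -30 + 6 f$)
$k = - \frac{1325}{406}$ ($k = -3 + \frac{107 \frac{1}{-58}}{7} = -3 + \frac{107 \left(- \frac{1}{58}\right)}{7} = -3 + \frac{1}{7} \left(- \frac{107}{58}\right) = -3 - \frac{107}{406} = - \frac{1325}{406} \approx -3.2635$)
$\left(k + n{\left(-12,T{\left(-1 \right)} \right)}\right)^{2} = \left(- \frac{1325}{406} - \left(30 - 6 \left(-2 - -7\right)\right)\right)^{2} = \left(- \frac{1325}{406} - \left(30 - 6 \left(-2 + 7\right)\right)\right)^{2} = \left(- \frac{1325}{406} + \left(-30 + 6 \cdot 5\right)\right)^{2} = \left(- \frac{1325}{406} + \left(-30 + 30\right)\right)^{2} = \left(- \frac{1325}{406} + 0\right)^{2} = \left(- \frac{1325}{406}\right)^{2} = \frac{1755625}{164836}$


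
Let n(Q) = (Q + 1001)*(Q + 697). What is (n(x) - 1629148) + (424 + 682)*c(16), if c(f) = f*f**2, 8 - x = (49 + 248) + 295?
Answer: 2948149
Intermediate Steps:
x = -584 (x = 8 - ((49 + 248) + 295) = 8 - (297 + 295) = 8 - 1*592 = 8 - 592 = -584)
c(f) = f**3
n(Q) = (697 + Q)*(1001 + Q) (n(Q) = (1001 + Q)*(697 + Q) = (697 + Q)*(1001 + Q))
(n(x) - 1629148) + (424 + 682)*c(16) = ((697697 + (-584)**2 + 1698*(-584)) - 1629148) + (424 + 682)*16**3 = ((697697 + 341056 - 991632) - 1629148) + 1106*4096 = (47121 - 1629148) + 4530176 = -1582027 + 4530176 = 2948149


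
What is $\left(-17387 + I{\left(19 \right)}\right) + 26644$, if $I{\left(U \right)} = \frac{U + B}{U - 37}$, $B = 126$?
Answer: $\frac{166481}{18} \approx 9248.9$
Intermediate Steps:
$I{\left(U \right)} = \frac{126 + U}{-37 + U}$ ($I{\left(U \right)} = \frac{U + 126}{U - 37} = \frac{126 + U}{-37 + U}$)
$\left(-17387 + I{\left(19 \right)}\right) + 26644 = \left(-17387 + \frac{126 + 19}{-37 + 19}\right) + 26644 = \left(-17387 + \frac{1}{-18} \cdot 145\right) + 26644 = \left(-17387 - \frac{145}{18}\right) + 26644 = - \frac{313111}{18} + 26644 = \frac{166481}{18}$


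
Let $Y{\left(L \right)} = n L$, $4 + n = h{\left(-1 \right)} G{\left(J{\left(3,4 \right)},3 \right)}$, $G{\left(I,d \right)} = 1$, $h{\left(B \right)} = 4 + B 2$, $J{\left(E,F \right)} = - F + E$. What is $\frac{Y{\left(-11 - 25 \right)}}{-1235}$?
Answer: $- \frac{72}{1235} \approx -0.0583$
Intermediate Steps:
$J{\left(E,F \right)} = E - F$
$h{\left(B \right)} = 4 + 2 B$
$n = -2$ ($n = -4 + \left(4 + 2 \left(-1\right)\right) 1 = -4 + \left(4 - 2\right) 1 = -4 + 2 \cdot 1 = -4 + 2 = -2$)
$Y{\left(L \right)} = - 2 L$
$\frac{Y{\left(-11 - 25 \right)}}{-1235} = \frac{\left(-2\right) \left(-11 - 25\right)}{-1235} = - 2 \left(-11 - 25\right) \left(- \frac{1}{1235}\right) = \left(-2\right) \left(-36\right) \left(- \frac{1}{1235}\right) = 72 \left(- \frac{1}{1235}\right) = - \frac{72}{1235}$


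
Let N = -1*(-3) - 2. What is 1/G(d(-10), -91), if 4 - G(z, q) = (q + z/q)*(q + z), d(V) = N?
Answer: -91/745016 ≈ -0.00012215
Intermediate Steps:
N = 1 (N = 3 - 2 = 1)
d(V) = 1
G(z, q) = 4 - (q + z)*(q + z/q) (G(z, q) = 4 - (q + z/q)*(q + z) = 4 - (q + z)*(q + z/q))
1/G(d(-10), -91) = 1/(4 - 1*1 - 1*(-91)**2 - 1*(-91)*1 - 1*1**2/(-91)) = 1/(4 - 1 - 1*8281 + 91 - 1*(-1/91)*1) = 1/(4 - 1 - 8281 + 91 + 1/91) = 1/(-745016/91) = -91/745016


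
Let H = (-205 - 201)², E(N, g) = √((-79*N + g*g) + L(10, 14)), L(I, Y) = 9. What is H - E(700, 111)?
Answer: 164836 - I*√42970 ≈ 1.6484e+5 - 207.29*I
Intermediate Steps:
E(N, g) = √(9 + g² - 79*N) (E(N, g) = √((-79*N + g*g) + 9) = √((-79*N + g²) + 9) = √((g² - 79*N) + 9) = √(9 + g² - 79*N))
H = 164836 (H = (-406)² = 164836)
H - E(700, 111) = 164836 - √(9 + 111² - 79*700) = 164836 - √(9 + 12321 - 55300) = 164836 - √(-42970) = 164836 - I*√42970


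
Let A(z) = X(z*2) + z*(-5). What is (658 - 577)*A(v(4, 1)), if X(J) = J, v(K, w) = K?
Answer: -972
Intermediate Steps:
A(z) = -3*z (A(z) = z*2 + z*(-5) = 2*z - 5*z = -3*z)
(658 - 577)*A(v(4, 1)) = (658 - 577)*(-3*4) = 81*(-12) = -972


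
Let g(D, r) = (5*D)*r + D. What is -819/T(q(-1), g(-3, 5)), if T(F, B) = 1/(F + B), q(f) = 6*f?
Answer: 68796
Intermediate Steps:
g(D, r) = D + 5*D*r (g(D, r) = 5*D*r + D = D + 5*D*r)
T(F, B) = 1/(B + F)
-819/T(q(-1), g(-3, 5)) = -(-4914 - 2457*(1 + 5*5)) = -(-4914 - 2457*(1 + 25)) = -819/(1/(-3*26 - 6)) = -819/(1/(-78 - 6)) = -819/(1/(-84)) = -819/(-1/84) = -819*(-84) = 68796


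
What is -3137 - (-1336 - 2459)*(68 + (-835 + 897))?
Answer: 490213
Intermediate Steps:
-3137 - (-1336 - 2459)*(68 + (-835 + 897)) = -3137 - (-3795)*(68 + 62) = -3137 - (-3795)*130 = -3137 - 1*(-493350) = -3137 + 493350 = 490213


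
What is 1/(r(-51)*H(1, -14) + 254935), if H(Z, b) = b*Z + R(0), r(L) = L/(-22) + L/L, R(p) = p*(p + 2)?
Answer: 11/2803774 ≈ 3.9233e-6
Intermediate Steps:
R(p) = p*(2 + p)
r(L) = 1 - L/22 (r(L) = L*(-1/22) + 1 = -L/22 + 1 = 1 - L/22)
H(Z, b) = Z*b (H(Z, b) = b*Z + 0*(2 + 0) = Z*b + 0*2 = Z*b + 0 = Z*b)
1/(r(-51)*H(1, -14) + 254935) = 1/((1 - 1/22*(-51))*(1*(-14)) + 254935) = 1/((1 + 51/22)*(-14) + 254935) = 1/((73/22)*(-14) + 254935) = 1/(-511/11 + 254935) = 1/(2803774/11) = 11/2803774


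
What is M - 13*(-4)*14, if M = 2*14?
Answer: 756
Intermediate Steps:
M = 28
M - 13*(-4)*14 = 28 - 13*(-4)*14 = 28 - (-52)*14 = 28 - 1*(-728) = 28 + 728 = 756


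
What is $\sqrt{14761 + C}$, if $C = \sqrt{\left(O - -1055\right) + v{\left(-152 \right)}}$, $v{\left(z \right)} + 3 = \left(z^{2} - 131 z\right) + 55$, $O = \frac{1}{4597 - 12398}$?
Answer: $\frac{\sqrt{898289526361 + 7801 \sqrt{2685131675122}}}{7801} \approx 122.36$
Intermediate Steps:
$O = - \frac{1}{7801}$ ($O = \frac{1}{-7801} = - \frac{1}{7801} \approx -0.00012819$)
$v{\left(z \right)} = 52 + z^{2} - 131 z$ ($v{\left(z \right)} = -3 + \left(\left(z^{2} - 131 z\right) + 55\right) = -3 + \left(55 + z^{2} - 131 z\right) = 52 + z^{2} - 131 z$)
$C = \frac{\sqrt{2685131675122}}{7801}$ ($C = \sqrt{\left(- \frac{1}{7801} - -1055\right) + \left(52 + \left(-152\right)^{2} - -19912\right)} = \sqrt{\left(- \frac{1}{7801} + 1055\right) + \left(52 + 23104 + 19912\right)} = \sqrt{\frac{8230054}{7801} + 43068} = \sqrt{\frac{344203522}{7801}} = \frac{\sqrt{2685131675122}}{7801} \approx 210.05$)
$\sqrt{14761 + C} = \sqrt{14761 + \frac{\sqrt{2685131675122}}{7801}}$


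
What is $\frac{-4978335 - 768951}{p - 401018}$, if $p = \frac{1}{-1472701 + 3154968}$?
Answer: $\frac{3222823192454}{224873115935} \approx 14.332$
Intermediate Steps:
$p = \frac{1}{1682267} \approx 5.9444 \cdot 10^{-7}$
$\frac{-4978335 - 768951}{p - 401018} = \frac{-4978335 - 768951}{\frac{1}{1682267} - 401018} = - \frac{5747286}{- \frac{674619347805}{1682267}} = \left(-5747286\right) \left(- \frac{1682267}{674619347805}\right) = \frac{3222823192454}{224873115935}$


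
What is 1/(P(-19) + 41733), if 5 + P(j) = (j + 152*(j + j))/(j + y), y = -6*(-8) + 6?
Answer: 7/290937 ≈ 2.4060e-5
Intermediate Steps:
y = 54 (y = 48 + 6 = 54)
P(j) = -5 + 305*j/(54 + j) (P(j) = -5 + (j + 152*(j + j))/(j + 54) = -5 + (j + 152*(2*j))/(54 + j) = -5 + (j + 304*j)/(54 + j) = -5 + (305*j)/(54 + j) = -5 + 305*j/(54 + j))
1/(P(-19) + 41733) = 1/(30*(-9 + 10*(-19))/(54 - 19) + 41733) = 1/(30*(-9 - 190)/35 + 41733) = 1/(30*(1/35)*(-199) + 41733) = 1/(-1194/7 + 41733) = 1/(290937/7) = 7/290937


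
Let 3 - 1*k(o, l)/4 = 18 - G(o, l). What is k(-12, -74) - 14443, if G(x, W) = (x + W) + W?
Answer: -15143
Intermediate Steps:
G(x, W) = x + 2*W (G(x, W) = (W + x) + W = x + 2*W)
k(o, l) = -60 + 4*o + 8*l (k(o, l) = 12 - 4*(18 - (o + 2*l)) = 12 - 4*(18 + (-o - 2*l)) = 12 - 4*(18 - o - 2*l) = 12 + (-72 + 4*o + 8*l) = -60 + 4*o + 8*l)
k(-12, -74) - 14443 = (-60 + 4*(-12) + 8*(-74)) - 14443 = (-60 - 48 - 592) - 14443 = -700 - 14443 = -15143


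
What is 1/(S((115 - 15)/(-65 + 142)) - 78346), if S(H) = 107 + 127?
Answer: -1/78112 ≈ -1.2802e-5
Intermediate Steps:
S(H) = 234
1/(S((115 - 15)/(-65 + 142)) - 78346) = 1/(234 - 78346) = 1/(-78112) = -1/78112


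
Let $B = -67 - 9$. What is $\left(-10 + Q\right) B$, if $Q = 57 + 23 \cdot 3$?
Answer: $-8816$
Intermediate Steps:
$Q = 126$ ($Q = 57 + 69 = 126$)
$B = -76$ ($B = -67 - 9 = -76$)
$\left(-10 + Q\right) B = \left(-10 + 126\right) \left(-76\right) = 116 \left(-76\right) = -8816$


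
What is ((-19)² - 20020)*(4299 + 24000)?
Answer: -556330041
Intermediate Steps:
((-19)² - 20020)*(4299 + 24000) = (361 - 20020)*28299 = -19659*28299 = -556330041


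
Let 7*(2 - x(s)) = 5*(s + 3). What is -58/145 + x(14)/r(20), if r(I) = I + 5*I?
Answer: -407/840 ≈ -0.48452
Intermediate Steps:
x(s) = -⅐ - 5*s/7 (x(s) = 2 - 5*(s + 3)/7 = 2 - 5*(3 + s)/7 = 2 - (15 + 5*s)/7 = 2 + (-15/7 - 5*s/7) = -⅐ - 5*s/7)
r(I) = 6*I
-58/145 + x(14)/r(20) = -58/145 + (-⅐ - 5/7*14)/((6*20)) = -58*1/145 + (-⅐ - 10)/120 = -⅖ - 71/7*1/120 = -⅖ - 71/840 = -407/840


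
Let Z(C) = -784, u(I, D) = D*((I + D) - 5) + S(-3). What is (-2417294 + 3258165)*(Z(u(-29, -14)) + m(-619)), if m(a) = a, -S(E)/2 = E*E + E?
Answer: -1179742013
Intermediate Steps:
S(E) = -2*E - 2*E² (S(E) = -2*(E*E + E) = -2*(E² + E) = -2*(E + E²) = -2*E - 2*E²)
u(I, D) = -12 + D*(-5 + D + I) (u(I, D) = D*((I + D) - 5) - 2*(-3)*(1 - 3) = D*((D + I) - 5) - 2*(-3)*(-2) = D*(-5 + D + I) - 12 = -12 + D*(-5 + D + I))
(-2417294 + 3258165)*(Z(u(-29, -14)) + m(-619)) = (-2417294 + 3258165)*(-784 - 619) = 840871*(-1403) = -1179742013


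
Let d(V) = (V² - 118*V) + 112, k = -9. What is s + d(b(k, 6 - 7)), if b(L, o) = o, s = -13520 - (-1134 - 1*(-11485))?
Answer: -23640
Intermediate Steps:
s = -23871 (s = -13520 - (-1134 + 11485) = -13520 - 1*10351 = -13520 - 10351 = -23871)
d(V) = 112 + V² - 118*V
s + d(b(k, 6 - 7)) = -23871 + (112 + (6 - 7)² - 118*(6 - 7)) = -23871 + (112 + (-1)² - 118*(-1)) = -23871 + (112 + 1 + 118) = -23871 + 231 = -23640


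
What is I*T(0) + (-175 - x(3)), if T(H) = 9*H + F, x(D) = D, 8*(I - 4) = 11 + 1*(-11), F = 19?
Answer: -102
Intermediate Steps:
I = 4 (I = 4 + (11 + 1*(-11))/8 = 4 + (11 - 11)/8 = 4 + (1/8)*0 = 4 + 0 = 4)
T(H) = 19 + 9*H (T(H) = 9*H + 19 = 19 + 9*H)
I*T(0) + (-175 - x(3)) = 4*(19 + 9*0) + (-175 - 1*3) = 4*(19 + 0) + (-175 - 3) = 4*19 - 178 = 76 - 178 = -102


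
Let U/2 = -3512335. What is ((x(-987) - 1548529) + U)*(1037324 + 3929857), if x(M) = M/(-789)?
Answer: -11199756366668448/263 ≈ -4.2585e+13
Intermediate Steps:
x(M) = -M/789 (x(M) = M*(-1/789) = -M/789)
U = -7024670 (U = 2*(-3512335) = -7024670)
((x(-987) - 1548529) + U)*(1037324 + 3929857) = ((-1/789*(-987) - 1548529) - 7024670)*(1037324 + 3929857) = ((329/263 - 1548529) - 7024670)*4967181 = (-407262798/263 - 7024670)*4967181 = -2254751008/263*4967181 = -11199756366668448/263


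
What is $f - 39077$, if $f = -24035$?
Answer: $-63112$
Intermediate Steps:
$f - 39077 = -24035 - 39077 = -63112$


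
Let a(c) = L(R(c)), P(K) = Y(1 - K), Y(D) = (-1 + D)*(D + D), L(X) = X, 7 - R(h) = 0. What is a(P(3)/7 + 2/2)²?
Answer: 49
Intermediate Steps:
R(h) = 7 (R(h) = 7 - 1*0 = 7 + 0 = 7)
Y(D) = 2*D*(-1 + D) (Y(D) = (-1 + D)*(2*D) = 2*D*(-1 + D))
P(K) = -2*K*(1 - K) (P(K) = 2*(1 - K)*(-1 + (1 - K)) = 2*(1 - K)*(-K) = -2*K*(1 - K))
a(c) = 7
a(P(3)/7 + 2/2)² = 7² = 49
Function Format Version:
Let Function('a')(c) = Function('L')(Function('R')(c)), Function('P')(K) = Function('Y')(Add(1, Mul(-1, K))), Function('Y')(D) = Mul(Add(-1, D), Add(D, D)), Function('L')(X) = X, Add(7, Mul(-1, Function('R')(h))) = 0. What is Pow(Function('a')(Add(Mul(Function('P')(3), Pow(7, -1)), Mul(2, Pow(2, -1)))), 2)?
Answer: 49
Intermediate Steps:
Function('R')(h) = 7 (Function('R')(h) = Add(7, Mul(-1, 0)) = Add(7, 0) = 7)
Function('Y')(D) = Mul(2, D, Add(-1, D)) (Function('Y')(D) = Mul(Add(-1, D), Mul(2, D)) = Mul(2, D, Add(-1, D)))
Function('P')(K) = Mul(-2, K, Add(1, Mul(-1, K))) (Function('P')(K) = Mul(2, Add(1, Mul(-1, K)), Add(-1, Add(1, Mul(-1, K)))) = Mul(2, Add(1, Mul(-1, K)), Mul(-1, K)) = Mul(-2, K, Add(1, Mul(-1, K))))
Function('a')(c) = 7
Pow(Function('a')(Add(Mul(Function('P')(3), Pow(7, -1)), Mul(2, Pow(2, -1)))), 2) = Pow(7, 2) = 49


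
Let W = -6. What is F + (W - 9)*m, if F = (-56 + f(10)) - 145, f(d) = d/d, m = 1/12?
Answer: -805/4 ≈ -201.25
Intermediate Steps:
m = 1/12 ≈ 0.083333
f(d) = 1
F = -200 (F = (-56 + 1) - 145 = -55 - 145 = -200)
F + (W - 9)*m = -200 + (-6 - 9)*(1/12) = -200 - 15*1/12 = -200 - 5/4 = -805/4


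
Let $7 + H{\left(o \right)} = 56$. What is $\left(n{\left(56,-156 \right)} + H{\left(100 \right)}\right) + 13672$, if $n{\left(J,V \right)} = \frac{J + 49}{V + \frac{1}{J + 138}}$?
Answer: $\frac{415218253}{30263} \approx 13720.0$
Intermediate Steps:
$H{\left(o \right)} = 49$ ($H{\left(o \right)} = -7 + 56 = 49$)
$n{\left(J,V \right)} = \frac{49 + J}{V + \frac{1}{138 + J}}$
$\left(n{\left(56,-156 \right)} + H{\left(100 \right)}\right) + 13672 = \left(\frac{6762 + 56^{2} + 187 \cdot 56}{1 + 138 \left(-156\right) + 56 \left(-156\right)} + 49\right) + 13672 = \left(\frac{6762 + 3136 + 10472}{1 - 21528 - 8736} + 49\right) + 13672 = \left(\frac{1}{-30263} \cdot 20370 + 49\right) + 13672 = \left(\left(- \frac{1}{30263}\right) 20370 + 49\right) + 13672 = \left(- \frac{20370}{30263} + 49\right) + 13672 = \frac{1462517}{30263} + 13672 = \frac{415218253}{30263}$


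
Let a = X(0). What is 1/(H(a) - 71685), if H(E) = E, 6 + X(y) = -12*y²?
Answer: -1/71691 ≈ -1.3949e-5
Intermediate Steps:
X(y) = -6 - 12*y²
a = -6 (a = -6 - 12*0² = -6 - 12*0 = -6 + 0 = -6)
1/(H(a) - 71685) = 1/(-6 - 71685) = 1/(-71691) = -1/71691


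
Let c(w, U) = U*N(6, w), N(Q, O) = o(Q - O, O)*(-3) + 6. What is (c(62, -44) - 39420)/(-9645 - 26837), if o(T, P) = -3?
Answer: 20040/18241 ≈ 1.0986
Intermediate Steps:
N(Q, O) = 15 (N(Q, O) = -3*(-3) + 6 = 9 + 6 = 15)
c(w, U) = 15*U (c(w, U) = U*15 = 15*U)
(c(62, -44) - 39420)/(-9645 - 26837) = (15*(-44) - 39420)/(-9645 - 26837) = (-660 - 39420)/(-36482) = -40080*(-1/36482) = 20040/18241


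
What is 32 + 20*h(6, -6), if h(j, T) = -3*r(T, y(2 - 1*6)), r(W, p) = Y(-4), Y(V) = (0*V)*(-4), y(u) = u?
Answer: 32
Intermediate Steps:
Y(V) = 0 (Y(V) = 0*(-4) = 0)
r(W, p) = 0
h(j, T) = 0 (h(j, T) = -3*0 = 0)
32 + 20*h(6, -6) = 32 + 20*0 = 32 + 0 = 32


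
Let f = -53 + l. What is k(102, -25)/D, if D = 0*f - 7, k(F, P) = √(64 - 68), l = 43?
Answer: -2*I/7 ≈ -0.28571*I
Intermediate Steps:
f = -10 (f = -53 + 43 = -10)
k(F, P) = 2*I (k(F, P) = √(-4) = 2*I)
D = -7 (D = 0*(-10) - 7 = 0 - 7 = -7)
k(102, -25)/D = (2*I)/(-7) = (2*I)*(-⅐) = -2*I/7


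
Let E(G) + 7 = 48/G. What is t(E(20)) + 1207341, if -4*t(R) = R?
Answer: 24146843/20 ≈ 1.2073e+6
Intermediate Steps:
E(G) = -7 + 48/G
t(R) = -R/4
t(E(20)) + 1207341 = -(-7 + 48/20)/4 + 1207341 = -(-7 + 48*(1/20))/4 + 1207341 = -(-7 + 12/5)/4 + 1207341 = -1/4*(-23/5) + 1207341 = 23/20 + 1207341 = 24146843/20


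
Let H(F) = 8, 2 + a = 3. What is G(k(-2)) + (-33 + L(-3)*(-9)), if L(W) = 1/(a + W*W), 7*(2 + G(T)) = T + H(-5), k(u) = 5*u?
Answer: -2533/70 ≈ -36.186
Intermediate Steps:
a = 1 (a = -2 + 3 = 1)
G(T) = -6/7 + T/7 (G(T) = -2 + (T + 8)/7 = -2 + (8 + T)/7 = -2 + (8/7 + T/7) = -6/7 + T/7)
L(W) = 1/(1 + W²) (L(W) = 1/(1 + W*W) = 1/(1 + W²))
G(k(-2)) + (-33 + L(-3)*(-9)) = (-6/7 + (5*(-2))/7) + (-33 - 9/(1 + (-3)²)) = (-6/7 + (⅐)*(-10)) + (-33 - 9/(1 + 9)) = (-6/7 - 10/7) + (-33 - 9/10) = -16/7 + (-33 + (⅒)*(-9)) = -16/7 + (-33 - 9/10) = -16/7 - 339/10 = -2533/70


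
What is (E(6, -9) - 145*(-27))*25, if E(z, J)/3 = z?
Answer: 98325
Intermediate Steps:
E(z, J) = 3*z
(E(6, -9) - 145*(-27))*25 = (3*6 - 145*(-27))*25 = (18 + 3915)*25 = 3933*25 = 98325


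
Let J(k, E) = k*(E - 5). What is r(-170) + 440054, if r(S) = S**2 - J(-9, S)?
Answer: 467379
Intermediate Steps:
J(k, E) = k*(-5 + E)
r(S) = -45 + S**2 + 9*S (r(S) = S**2 - (-9)*(-5 + S) = S**2 - (45 - 9*S) = S**2 + (-45 + 9*S) = -45 + S**2 + 9*S)
r(-170) + 440054 = (-45 + (-170)**2 + 9*(-170)) + 440054 = (-45 + 28900 - 1530) + 440054 = 27325 + 440054 = 467379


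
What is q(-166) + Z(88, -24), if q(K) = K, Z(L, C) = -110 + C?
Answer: -300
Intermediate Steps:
q(-166) + Z(88, -24) = -166 + (-110 - 24) = -166 - 134 = -300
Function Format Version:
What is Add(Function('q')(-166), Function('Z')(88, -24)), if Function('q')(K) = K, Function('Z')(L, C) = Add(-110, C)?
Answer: -300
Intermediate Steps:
Add(Function('q')(-166), Function('Z')(88, -24)) = Add(-166, Add(-110, -24)) = Add(-166, -134) = -300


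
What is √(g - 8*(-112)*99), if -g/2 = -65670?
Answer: 2*√55011 ≈ 469.09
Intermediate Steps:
g = 131340 (g = -2*(-65670) = 131340)
√(g - 8*(-112)*99) = √(131340 - 8*(-112)*99) = √(131340 + 896*99) = √(131340 + 88704) = √220044 = 2*√55011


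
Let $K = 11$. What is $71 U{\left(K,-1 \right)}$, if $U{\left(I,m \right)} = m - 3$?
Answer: $-284$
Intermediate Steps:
$U{\left(I,m \right)} = -3 + m$
$71 U{\left(K,-1 \right)} = 71 \left(-3 - 1\right) = 71 \left(-4\right) = -284$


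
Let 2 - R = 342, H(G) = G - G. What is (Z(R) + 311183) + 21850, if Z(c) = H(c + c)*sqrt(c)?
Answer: 333033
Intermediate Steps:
H(G) = 0
R = -340 (R = 2 - 1*342 = 2 - 342 = -340)
Z(c) = 0 (Z(c) = 0*sqrt(c) = 0)
(Z(R) + 311183) + 21850 = (0 + 311183) + 21850 = 311183 + 21850 = 333033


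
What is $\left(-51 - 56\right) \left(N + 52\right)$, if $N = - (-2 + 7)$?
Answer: $-5029$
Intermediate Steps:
$N = -5$ ($N = \left(-1\right) 5 = -5$)
$\left(-51 - 56\right) \left(N + 52\right) = \left(-51 - 56\right) \left(-5 + 52\right) = \left(-51 - 56\right) 47 = \left(-107\right) 47 = -5029$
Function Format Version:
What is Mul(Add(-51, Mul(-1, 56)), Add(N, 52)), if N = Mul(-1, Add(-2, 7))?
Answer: -5029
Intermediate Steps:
N = -5 (N = Mul(-1, 5) = -5)
Mul(Add(-51, Mul(-1, 56)), Add(N, 52)) = Mul(Add(-51, Mul(-1, 56)), Add(-5, 52)) = Mul(Add(-51, -56), 47) = Mul(-107, 47) = -5029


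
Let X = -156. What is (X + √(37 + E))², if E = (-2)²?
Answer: (156 - √41)² ≈ 22379.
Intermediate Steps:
E = 4
(X + √(37 + E))² = (-156 + √(37 + 4))² = (-156 + √41)²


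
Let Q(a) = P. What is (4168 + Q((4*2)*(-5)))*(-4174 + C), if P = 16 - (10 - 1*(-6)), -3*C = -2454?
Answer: -13987808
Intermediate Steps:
C = 818 (C = -⅓*(-2454) = 818)
P = 0 (P = 16 - (10 + 6) = 16 - 1*16 = 16 - 16 = 0)
Q(a) = 0
(4168 + Q((4*2)*(-5)))*(-4174 + C) = (4168 + 0)*(-4174 + 818) = 4168*(-3356) = -13987808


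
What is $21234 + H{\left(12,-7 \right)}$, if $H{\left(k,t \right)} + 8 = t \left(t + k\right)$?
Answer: $21191$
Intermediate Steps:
$H{\left(k,t \right)} = -8 + t \left(k + t\right)$ ($H{\left(k,t \right)} = -8 + t \left(t + k\right) = -8 + t \left(k + t\right)$)
$21234 + H{\left(12,-7 \right)} = 21234 + \left(-8 + \left(-7\right)^{2} + 12 \left(-7\right)\right) = 21234 - 43 = 21191$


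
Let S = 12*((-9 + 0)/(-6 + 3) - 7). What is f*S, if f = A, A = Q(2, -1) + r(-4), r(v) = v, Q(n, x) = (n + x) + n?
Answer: 48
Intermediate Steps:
Q(n, x) = x + 2*n
A = -1 (A = (-1 + 2*2) - 4 = (-1 + 4) - 4 = 3 - 4 = -1)
S = -48 (S = 12*(-9/(-3) - 7) = 12*(-9*(-1/3) - 7) = 12*(3 - 7) = 12*(-4) = -48)
f = -1
f*S = -1*(-48) = 48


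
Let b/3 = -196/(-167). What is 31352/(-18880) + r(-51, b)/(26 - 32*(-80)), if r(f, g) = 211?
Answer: -4818287/3051480 ≈ -1.5790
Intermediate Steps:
b = 588/167 (b = 3*(-196/(-167)) = 3*(-196*(-1/167)) = 3*(196/167) = 588/167 ≈ 3.5210)
31352/(-18880) + r(-51, b)/(26 - 32*(-80)) = 31352/(-18880) + 211/(26 - 32*(-80)) = 31352*(-1/18880) + 211/(26 + 2560) = -3919/2360 + 211/2586 = -4818287/3051480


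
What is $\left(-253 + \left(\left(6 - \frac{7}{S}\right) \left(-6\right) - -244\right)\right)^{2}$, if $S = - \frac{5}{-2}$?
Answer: $\frac{19881}{25} \approx 795.24$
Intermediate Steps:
$S = \frac{5}{2}$ ($S = \left(-5\right) \left(- \frac{1}{2}\right) = \frac{5}{2} \approx 2.5$)
$\left(-253 + \left(\left(6 - \frac{7}{S}\right) \left(-6\right) - -244\right)\right)^{2} = \left(-253 + \left(\left(6 - \frac{7}{\frac{5}{2}}\right) \left(-6\right) - -244\right)\right)^{2} = \left(-253 + \left(\left(6 - \frac{14}{5}\right) \left(-6\right) + 244\right)\right)^{2} = \left(-253 + \left(\frac{16}{5} \left(-6\right) + 244\right)\right)^{2} = \left(-253 + \left(- \frac{96}{5} + 244\right)\right)^{2} = \left(-253 + \frac{1124}{5}\right)^{2} = \left(- \frac{141}{5}\right)^{2} = \frac{19881}{25}$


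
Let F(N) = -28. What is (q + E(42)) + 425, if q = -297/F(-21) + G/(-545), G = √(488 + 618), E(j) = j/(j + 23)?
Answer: 793981/1820 - √1106/545 ≈ 436.19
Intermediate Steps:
E(j) = j/(23 + j)
G = √1106 ≈ 33.257
q = 297/28 - √1106/545 (q = -297/(-28) + √1106/(-545) = -297*(-1/28) + √1106*(-1/545) = 297/28 - √1106/545 ≈ 10.546)
(q + E(42)) + 425 = ((297/28 - √1106/545) + 42/(23 + 42)) + 425 = ((297/28 - √1106/545) + 42/65) + 425 = (20481/1820 - √1106/545) + 425 = 793981/1820 - √1106/545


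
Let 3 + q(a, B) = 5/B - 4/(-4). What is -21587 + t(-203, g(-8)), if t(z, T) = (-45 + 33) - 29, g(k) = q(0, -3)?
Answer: -21628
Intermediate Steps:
q(a, B) = -2 + 5/B (q(a, B) = -3 + (5/B - 4/(-4)) = -3 + (5/B - 4*(-¼)) = -3 + (5/B + 1) = -3 + (1 + 5/B) = -2 + 5/B)
g(k) = -11/3 (g(k) = -2 + 5/(-3) = -2 + 5*(-⅓) = -2 - 5/3 = -11/3)
t(z, T) = -41 (t(z, T) = -12 - 29 = -41)
-21587 + t(-203, g(-8)) = -21587 - 41 = -21628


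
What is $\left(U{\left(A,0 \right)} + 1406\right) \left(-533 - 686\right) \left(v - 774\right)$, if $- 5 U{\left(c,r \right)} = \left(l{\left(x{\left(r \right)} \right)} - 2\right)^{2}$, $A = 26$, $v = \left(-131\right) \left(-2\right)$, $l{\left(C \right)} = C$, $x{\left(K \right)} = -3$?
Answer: $874403328$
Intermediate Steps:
$v = 262$
$U{\left(c,r \right)} = -5$ ($U{\left(c,r \right)} = - \frac{\left(-3 - 2\right)^{2}}{5} = - \frac{\left(-5\right)^{2}}{5} = \left(- \frac{1}{5}\right) 25 = -5$)
$\left(U{\left(A,0 \right)} + 1406\right) \left(-533 - 686\right) \left(v - 774\right) = \left(-5 + 1406\right) \left(-533 - 686\right) \left(262 - 774\right) = 1401 \left(\left(-1219\right) \left(-512\right)\right) = 1401 \cdot 624128 = 874403328$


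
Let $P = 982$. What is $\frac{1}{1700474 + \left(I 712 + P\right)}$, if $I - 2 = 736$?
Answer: $\frac{1}{2226912} \approx 4.4905 \cdot 10^{-7}$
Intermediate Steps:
$I = 738$ ($I = 2 + 736 = 738$)
$\frac{1}{1700474 + \left(I 712 + P\right)} = \frac{1}{1700474 + \left(738 \cdot 712 + 982\right)} = \frac{1}{1700474 + \left(525456 + 982\right)} = \frac{1}{1700474 + 526438} = \frac{1}{2226912}$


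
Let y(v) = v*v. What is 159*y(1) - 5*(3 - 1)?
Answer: 149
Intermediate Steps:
y(v) = v²
159*y(1) - 5*(3 - 1) = 159*1² - 5*(3 - 1) = 159*1 - 10 = 159 - 5*2 = 159 - 10 = 149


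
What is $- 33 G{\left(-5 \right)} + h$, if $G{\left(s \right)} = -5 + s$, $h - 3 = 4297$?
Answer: $4630$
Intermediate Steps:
$h = 4300$ ($h = 3 + 4297 = 4300$)
$- 33 G{\left(-5 \right)} + h = - 33 \left(-5 - 5\right) + 4300 = \left(-33\right) \left(-10\right) + 4300 = 330 + 4300 = 4630$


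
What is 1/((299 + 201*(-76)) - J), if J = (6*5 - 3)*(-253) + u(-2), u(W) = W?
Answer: -1/8144 ≈ -0.00012279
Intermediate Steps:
J = -6833 (J = (6*5 - 3)*(-253) - 2 = (30 - 3)*(-253) - 2 = 27*(-253) - 2 = -6831 - 2 = -6833)
1/((299 + 201*(-76)) - J) = 1/((299 + 201*(-76)) - 1*(-6833)) = 1/((299 - 15276) + 6833) = 1/(-14977 + 6833) = 1/(-8144) = -1/8144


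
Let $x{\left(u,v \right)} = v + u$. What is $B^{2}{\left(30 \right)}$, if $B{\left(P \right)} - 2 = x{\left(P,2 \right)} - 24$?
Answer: $100$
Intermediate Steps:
$x{\left(u,v \right)} = u + v$
$B{\left(P \right)} = -20 + P$ ($B{\left(P \right)} = 2 + \left(\left(P + 2\right) - 24\right) = 2 + \left(\left(2 + P\right) - 24\right) = 2 + \left(-22 + P\right) = -20 + P$)
$B^{2}{\left(30 \right)} = \left(-20 + 30\right)^{2} = 10^{2} = 100$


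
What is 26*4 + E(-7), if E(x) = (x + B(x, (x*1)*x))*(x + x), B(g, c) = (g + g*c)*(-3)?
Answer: -14498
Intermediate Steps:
B(g, c) = -3*g - 3*c*g (B(g, c) = (g + c*g)*(-3) = -3*g - 3*c*g)
E(x) = 2*x*(x - 3*x*(1 + x**2)) (E(x) = (x - 3*x*(1 + (x*1)*x))*(x + x) = (x - 3*x*(1 + x*x))*(2*x) = (x - 3*x*(1 + x**2))*(2*x) = 2*x*(x - 3*x*(1 + x**2)))
26*4 + E(-7) = 26*4 + (-7)**2*(-4 - 6*(-7)**2) = 104 + 49*(-4 - 6*49) = 104 + 49*(-4 - 294) = 104 + 49*(-298) = 104 - 14602 = -14498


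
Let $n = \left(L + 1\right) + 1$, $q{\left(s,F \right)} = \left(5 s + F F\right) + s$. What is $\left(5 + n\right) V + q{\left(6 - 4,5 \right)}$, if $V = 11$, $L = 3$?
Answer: $147$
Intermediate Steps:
$q{\left(s,F \right)} = F^{2} + 6 s$ ($q{\left(s,F \right)} = \left(5 s + F^{2}\right) + s = \left(F^{2} + 5 s\right) + s = F^{2} + 6 s$)
$n = 5$ ($n = \left(3 + 1\right) + 1 = 4 + 1 = 5$)
$\left(5 + n\right) V + q{\left(6 - 4,5 \right)} = \left(5 + 5\right) 11 + \left(5^{2} + 6 \left(6 - 4\right)\right) = 10 \cdot 11 + \left(25 + 6 \left(6 - 4\right)\right) = 110 + \left(25 + 6 \cdot 2\right) = 110 + \left(25 + 12\right) = 110 + 37 = 147$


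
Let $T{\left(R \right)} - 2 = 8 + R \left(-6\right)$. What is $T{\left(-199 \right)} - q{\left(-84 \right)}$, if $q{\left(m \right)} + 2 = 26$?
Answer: $1180$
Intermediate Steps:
$q{\left(m \right)} = 24$ ($q{\left(m \right)} = -2 + 26 = 24$)
$T{\left(R \right)} = 10 - 6 R$ ($T{\left(R \right)} = 2 + \left(8 + R \left(-6\right)\right) = 2 - \left(-8 + 6 R\right) = 10 - 6 R$)
$T{\left(-199 \right)} - q{\left(-84 \right)} = \left(10 - -1194\right) - 24 = \left(10 + 1194\right) - 24 = 1204 - 24 = 1180$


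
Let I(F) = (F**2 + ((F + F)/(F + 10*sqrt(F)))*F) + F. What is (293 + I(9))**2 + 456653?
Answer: 102505446/169 ≈ 6.0654e+5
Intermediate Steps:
I(F) = F + F**2 + 2*F**2/(F + 10*sqrt(F)) (I(F) = (F**2 + ((2*F)/(F + 10*sqrt(F)))*F) + F = (F**2 + (2*F/(F + 10*sqrt(F)))*F) + F = (F**2 + 2*F**2/(F + 10*sqrt(F))) + F = F + F**2 + 2*F**2/(F + 10*sqrt(F)))
(293 + I(9))**2 + 456653 = (293 + (9**3 + 3*9**2 + 10*9**(3/2) + 10*9**(5/2))/(9 + 10*sqrt(9)))**2 + 456653 = (293 + (729 + 3*81 + 10*27 + 10*243)/(9 + 10*3))**2 + 456653 = (293 + (729 + 243 + 270 + 2430)/(9 + 30))**2 + 456653 = (293 + 3672/39)**2 + 456653 = (293 + (1/39)*3672)**2 + 456653 = (293 + 1224/13)**2 + 456653 = (5033/13)**2 + 456653 = 25331089/169 + 456653 = 102505446/169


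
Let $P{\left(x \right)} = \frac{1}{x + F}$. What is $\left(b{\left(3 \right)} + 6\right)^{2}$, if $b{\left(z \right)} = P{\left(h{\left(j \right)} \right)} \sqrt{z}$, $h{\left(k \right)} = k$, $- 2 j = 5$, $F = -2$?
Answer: $\frac{976}{27} - \frac{8 \sqrt{3}}{3} \approx 31.529$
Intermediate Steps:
$j = - \frac{5}{2}$ ($j = \left(- \frac{1}{2}\right) 5 = - \frac{5}{2} \approx -2.5$)
$P{\left(x \right)} = \frac{1}{-2 + x}$ ($P{\left(x \right)} = \frac{1}{x - 2} = \frac{1}{-2 + x}$)
$b{\left(z \right)} = - \frac{2 \sqrt{z}}{9}$ ($b{\left(z \right)} = \frac{\sqrt{z}}{-2 - \frac{5}{2}} = \frac{\sqrt{z}}{- \frac{9}{2}} = - \frac{2 \sqrt{z}}{9}$)
$\left(b{\left(3 \right)} + 6\right)^{2} = \left(- \frac{2 \sqrt{3}}{9} + 6\right)^{2} = \left(6 - \frac{2 \sqrt{3}}{9}\right)^{2}$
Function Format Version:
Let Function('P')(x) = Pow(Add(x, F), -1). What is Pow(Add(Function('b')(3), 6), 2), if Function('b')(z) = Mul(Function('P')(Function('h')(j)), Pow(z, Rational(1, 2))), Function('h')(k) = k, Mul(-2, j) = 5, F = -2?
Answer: Add(Rational(976, 27), Mul(Rational(-8, 3), Pow(3, Rational(1, 2)))) ≈ 31.529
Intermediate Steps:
j = Rational(-5, 2) (j = Mul(Rational(-1, 2), 5) = Rational(-5, 2) ≈ -2.5000)
Function('P')(x) = Pow(Add(-2, x), -1) (Function('P')(x) = Pow(Add(x, -2), -1) = Pow(Add(-2, x), -1))
Function('b')(z) = Mul(Rational(-2, 9), Pow(z, Rational(1, 2))) (Function('b')(z) = Mul(Pow(Add(-2, Rational(-5, 2)), -1), Pow(z, Rational(1, 2))) = Mul(Pow(Rational(-9, 2), -1), Pow(z, Rational(1, 2))) = Mul(Rational(-2, 9), Pow(z, Rational(1, 2))))
Pow(Add(Function('b')(3), 6), 2) = Pow(Add(Mul(Rational(-2, 9), Pow(3, Rational(1, 2))), 6), 2) = Pow(Add(6, Mul(Rational(-2, 9), Pow(3, Rational(1, 2)))), 2)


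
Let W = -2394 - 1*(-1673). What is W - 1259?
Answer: -1980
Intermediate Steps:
W = -721 (W = -2394 + 1673 = -721)
W - 1259 = -721 - 1259 = -1980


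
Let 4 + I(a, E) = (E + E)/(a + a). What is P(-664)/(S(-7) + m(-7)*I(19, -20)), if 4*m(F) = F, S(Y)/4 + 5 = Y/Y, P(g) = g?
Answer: 1577/17 ≈ 92.765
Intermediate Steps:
S(Y) = -16 (S(Y) = -20 + 4*(Y/Y) = -20 + 4*1 = -20 + 4 = -16)
m(F) = F/4
I(a, E) = -4 + E/a (I(a, E) = -4 + (E + E)/(a + a) = -4 + (2*E)/((2*a)) = -4 + (2*E)*(1/(2*a)) = -4 + E/a)
P(-664)/(S(-7) + m(-7)*I(19, -20)) = -664/(-16 + ((1/4)*(-7))*(-4 - 20/19)) = -664/(-16 - 7*(-4 - 20*1/19)/4) = -664/(-16 - 7*(-4 - 20/19)/4) = -664/(-16 - 7/4*(-96/19)) = -664/(-16 + 168/19) = -664/(-136/19) = -664*(-19/136) = 1577/17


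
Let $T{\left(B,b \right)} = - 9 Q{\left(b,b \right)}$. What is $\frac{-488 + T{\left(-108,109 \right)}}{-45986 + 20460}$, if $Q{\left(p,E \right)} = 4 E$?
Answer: $\frac{2206}{12763} \approx 0.17284$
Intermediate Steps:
$T{\left(B,b \right)} = - 36 b$ ($T{\left(B,b \right)} = - 9 \cdot 4 b = - 36 b$)
$\frac{-488 + T{\left(-108,109 \right)}}{-45986 + 20460} = \frac{-488 - 3924}{-45986 + 20460} = \frac{-488 - 3924}{-25526} = \left(-4412\right) \left(- \frac{1}{25526}\right) = \frac{2206}{12763}$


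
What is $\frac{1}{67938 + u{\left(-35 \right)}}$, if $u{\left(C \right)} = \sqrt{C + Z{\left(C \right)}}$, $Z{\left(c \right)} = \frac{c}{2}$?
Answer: $\frac{45292}{3077047931} - \frac{i \sqrt{210}}{9231143793} \approx 1.4719 \cdot 10^{-5} - 1.5698 \cdot 10^{-9} i$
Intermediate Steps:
$Z{\left(c \right)} = \frac{c}{2}$ ($Z{\left(c \right)} = c \frac{1}{2} = \frac{c}{2}$)
$u{\left(C \right)} = \frac{\sqrt{6} \sqrt{C}}{2}$ ($u{\left(C \right)} = \sqrt{C + \frac{C}{2}} = \sqrt{\frac{3 C}{2}} = \frac{\sqrt{6} \sqrt{C}}{2}$)
$\frac{1}{67938 + u{\left(-35 \right)}} = \frac{1}{67938 + \frac{\sqrt{6} \sqrt{-35}}{2}} = \frac{1}{67938 + \frac{\sqrt{6} i \sqrt{35}}{2}} = \frac{1}{67938 + \frac{i \sqrt{210}}{2}}$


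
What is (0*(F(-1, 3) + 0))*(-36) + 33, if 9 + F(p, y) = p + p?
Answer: 33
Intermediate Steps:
F(p, y) = -9 + 2*p (F(p, y) = -9 + (p + p) = -9 + 2*p)
(0*(F(-1, 3) + 0))*(-36) + 33 = (0*((-9 + 2*(-1)) + 0))*(-36) + 33 = (0*((-9 - 2) + 0))*(-36) + 33 = (0*(-11 + 0))*(-36) + 33 = (0*(-11))*(-36) + 33 = 0*(-36) + 33 = 0 + 33 = 33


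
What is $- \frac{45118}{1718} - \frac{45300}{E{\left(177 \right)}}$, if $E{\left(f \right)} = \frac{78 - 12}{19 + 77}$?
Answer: $- \frac{622851349}{9449} \approx -65917.0$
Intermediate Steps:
$E{\left(f \right)} = \frac{11}{16}$ ($E{\left(f \right)} = \frac{66}{96} = 66 \cdot \frac{1}{96} = \frac{11}{16}$)
$- \frac{45118}{1718} - \frac{45300}{E{\left(177 \right)}} = - \frac{45118}{1718} - \frac{45300}{\frac{11}{16}} = \left(-45118\right) \frac{1}{1718} - \frac{724800}{11} = - \frac{22559}{859} - \frac{724800}{11} = - \frac{622851349}{9449}$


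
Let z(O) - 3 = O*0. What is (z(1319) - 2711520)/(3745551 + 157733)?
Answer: -2711517/3903284 ≈ -0.69468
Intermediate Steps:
z(O) = 3 (z(O) = 3 + O*0 = 3 + 0 = 3)
(z(1319) - 2711520)/(3745551 + 157733) = (3 - 2711520)/(3745551 + 157733) = -2711517/3903284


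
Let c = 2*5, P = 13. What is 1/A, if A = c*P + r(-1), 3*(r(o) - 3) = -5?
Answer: 3/394 ≈ 0.0076142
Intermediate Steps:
r(o) = 4/3 (r(o) = 3 + (⅓)*(-5) = 3 - 5/3 = 4/3)
c = 10
A = 394/3 (A = 10*13 + 4/3 = 130 + 4/3 = 394/3 ≈ 131.33)
1/A = 1/(394/3) = 3/394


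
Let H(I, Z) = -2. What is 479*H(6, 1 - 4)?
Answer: -958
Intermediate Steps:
479*H(6, 1 - 4) = 479*(-2) = -958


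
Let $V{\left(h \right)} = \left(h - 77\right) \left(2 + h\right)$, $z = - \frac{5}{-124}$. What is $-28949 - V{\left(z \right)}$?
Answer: $- \frac{442705445}{15376} \approx -28792.0$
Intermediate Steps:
$z = \frac{5}{124}$ ($z = \left(-5\right) \left(- \frac{1}{124}\right) = \frac{5}{124} \approx 0.040323$)
$V{\left(h \right)} = \left(-77 + h\right) \left(2 + h\right)$
$-28949 - V{\left(z \right)} = -28949 - \left(-154 + \left(\frac{5}{124}\right)^{2} - \frac{375}{124}\right) = -28949 - \left(-154 + \frac{25}{15376} - \frac{375}{124}\right) = -28949 - - \frac{2414379}{15376} = -28949 + \frac{2414379}{15376} = - \frac{442705445}{15376}$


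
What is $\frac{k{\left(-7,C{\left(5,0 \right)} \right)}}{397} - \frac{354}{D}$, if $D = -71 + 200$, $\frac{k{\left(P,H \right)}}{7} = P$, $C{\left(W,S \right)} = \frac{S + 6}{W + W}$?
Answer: $- \frac{48953}{17071} \approx -2.8676$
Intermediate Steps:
$C{\left(W,S \right)} = \frac{6 + S}{2 W}$
$k{\left(P,H \right)} = 7 P$
$D = 129$
$\frac{k{\left(-7,C{\left(5,0 \right)} \right)}}{397} - \frac{354}{D} = \frac{7 \left(-7\right)}{397} - \frac{354}{129} = \left(-49\right) \frac{1}{397} - \frac{118}{43} = - \frac{49}{397} - \frac{118}{43} = - \frac{48953}{17071}$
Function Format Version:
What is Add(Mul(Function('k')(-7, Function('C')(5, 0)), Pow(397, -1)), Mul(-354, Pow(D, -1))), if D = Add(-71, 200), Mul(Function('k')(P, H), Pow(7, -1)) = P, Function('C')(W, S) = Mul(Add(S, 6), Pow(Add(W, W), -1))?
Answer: Rational(-48953, 17071) ≈ -2.8676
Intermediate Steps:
Function('C')(W, S) = Mul(Rational(1, 2), Pow(W, -1), Add(6, S)) (Function('C')(W, S) = Mul(Add(6, S), Pow(Mul(2, W), -1)) = Mul(Add(6, S), Mul(Rational(1, 2), Pow(W, -1))) = Mul(Rational(1, 2), Pow(W, -1), Add(6, S)))
Function('k')(P, H) = Mul(7, P)
D = 129
Add(Mul(Function('k')(-7, Function('C')(5, 0)), Pow(397, -1)), Mul(-354, Pow(D, -1))) = Add(Mul(Mul(7, -7), Pow(397, -1)), Mul(-354, Pow(129, -1))) = Add(Mul(-49, Rational(1, 397)), Mul(-354, Rational(1, 129))) = Add(Rational(-49, 397), Rational(-118, 43)) = Rational(-48953, 17071)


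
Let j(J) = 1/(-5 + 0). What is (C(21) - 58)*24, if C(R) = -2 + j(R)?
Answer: -7224/5 ≈ -1444.8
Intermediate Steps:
j(J) = -1/5 (j(J) = 1/(-5) = -1/5)
C(R) = -11/5 (C(R) = -2 - 1/5 = -11/5)
(C(21) - 58)*24 = (-11/5 - 58)*24 = -301/5*24 = -7224/5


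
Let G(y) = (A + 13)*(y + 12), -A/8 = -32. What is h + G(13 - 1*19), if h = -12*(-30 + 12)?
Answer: 1830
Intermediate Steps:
A = 256 (A = -8*(-32) = 256)
G(y) = 3228 + 269*y (G(y) = (256 + 13)*(y + 12) = 269*(12 + y) = 3228 + 269*y)
h = 216 (h = -12*(-18) = 216)
h + G(13 - 1*19) = 216 + (3228 + 269*(13 - 1*19)) = 216 + (3228 + 269*(13 - 19)) = 216 + (3228 + 269*(-6)) = 216 + (3228 - 1614) = 216 + 1614 = 1830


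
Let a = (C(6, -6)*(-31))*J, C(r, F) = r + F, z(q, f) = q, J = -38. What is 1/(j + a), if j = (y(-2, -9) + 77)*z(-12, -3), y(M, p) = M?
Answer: -1/900 ≈ -0.0011111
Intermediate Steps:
C(r, F) = F + r
a = 0 (a = ((-6 + 6)*(-31))*(-38) = (0*(-31))*(-38) = 0*(-38) = 0)
j = -900 (j = (-2 + 77)*(-12) = 75*(-12) = -900)
1/(j + a) = 1/(-900 + 0) = 1/(-900) = -1/900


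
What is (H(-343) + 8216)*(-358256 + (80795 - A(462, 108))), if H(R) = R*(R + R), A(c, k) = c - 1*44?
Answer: -67667426806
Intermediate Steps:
A(c, k) = -44 + c (A(c, k) = c - 44 = -44 + c)
H(R) = 2*R² (H(R) = R*(2*R) = 2*R²)
(H(-343) + 8216)*(-358256 + (80795 - A(462, 108))) = (2*(-343)² + 8216)*(-358256 + (80795 - (-44 + 462))) = (2*117649 + 8216)*(-358256 + (80795 - 1*418)) = (235298 + 8216)*(-358256 + (80795 - 418)) = 243514*(-358256 + 80377) = 243514*(-277879) = -67667426806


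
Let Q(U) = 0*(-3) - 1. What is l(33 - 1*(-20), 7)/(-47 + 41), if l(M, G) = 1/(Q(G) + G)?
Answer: -1/36 ≈ -0.027778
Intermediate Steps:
Q(U) = -1 (Q(U) = 0 - 1 = -1)
l(M, G) = 1/(-1 + G)
l(33 - 1*(-20), 7)/(-47 + 41) = 1/((-1 + 7)*(-47 + 41)) = 1/(6*(-6)) = (⅙)*(-⅙) = -1/36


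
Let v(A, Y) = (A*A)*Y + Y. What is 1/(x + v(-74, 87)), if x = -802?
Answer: 1/475697 ≈ 2.1022e-6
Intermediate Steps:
v(A, Y) = Y + Y*A² (v(A, Y) = A²*Y + Y = Y*A² + Y = Y + Y*A²)
1/(x + v(-74, 87)) = 1/(-802 + 87*(1 + (-74)²)) = 1/(-802 + 87*(1 + 5476)) = 1/(-802 + 87*5477) = 1/(-802 + 476499) = 1/475697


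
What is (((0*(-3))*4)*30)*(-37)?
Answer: 0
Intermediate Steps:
(((0*(-3))*4)*30)*(-37) = ((0*4)*30)*(-37) = (0*30)*(-37) = 0*(-37) = 0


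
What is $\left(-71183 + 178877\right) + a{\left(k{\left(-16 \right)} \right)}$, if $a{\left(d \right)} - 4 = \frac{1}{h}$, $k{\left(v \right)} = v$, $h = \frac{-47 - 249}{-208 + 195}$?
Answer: $\frac{31878621}{296} \approx 1.077 \cdot 10^{5}$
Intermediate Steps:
$h = \frac{296}{13}$ ($h = - \frac{296}{-13} = \left(-296\right) \left(- \frac{1}{13}\right) = \frac{296}{13} \approx 22.769$)
$a{\left(d \right)} = \frac{1197}{296}$ ($a{\left(d \right)} = 4 + \frac{1}{\frac{296}{13}} = 4 + \frac{13}{296} = \frac{1197}{296}$)
$\left(-71183 + 178877\right) + a{\left(k{\left(-16 \right)} \right)} = \left(-71183 + 178877\right) + \frac{1197}{296} = 107694 + \frac{1197}{296} = \frac{31878621}{296}$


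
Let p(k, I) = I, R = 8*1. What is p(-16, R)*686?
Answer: 5488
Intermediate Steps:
R = 8
p(-16, R)*686 = 8*686 = 5488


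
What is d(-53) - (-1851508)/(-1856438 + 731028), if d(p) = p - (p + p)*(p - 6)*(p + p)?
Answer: 372999900301/562705 ≈ 6.6287e+5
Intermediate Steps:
d(p) = p - 4*p²*(-6 + p) (d(p) = p - (2*p)*(-6 + p)*2*p = p - 2*p*(-6 + p)*2*p = p - 4*p²*(-6 + p))
d(-53) - (-1851508)/(-1856438 + 731028) = -53*(1 - 4*(-53)² + 24*(-53)) - (-1851508)/(-1856438 + 731028) = -53*(1 - 4*2809 - 1272) - (-1851508)/(-1125410) = -53*(1 - 11236 - 1272) - (-1851508)*(-1)/1125410 = -53*(-12507) - 1*925754/562705 = 662871 - 925754/562705 = 372999900301/562705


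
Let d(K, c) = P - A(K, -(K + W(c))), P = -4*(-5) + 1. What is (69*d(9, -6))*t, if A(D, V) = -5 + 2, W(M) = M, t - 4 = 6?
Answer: 16560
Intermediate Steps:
t = 10 (t = 4 + 6 = 10)
P = 21 (P = 20 + 1 = 21)
A(D, V) = -3
d(K, c) = 24 (d(K, c) = 21 - 1*(-3) = 21 + 3 = 24)
(69*d(9, -6))*t = (69*24)*10 = 1656*10 = 16560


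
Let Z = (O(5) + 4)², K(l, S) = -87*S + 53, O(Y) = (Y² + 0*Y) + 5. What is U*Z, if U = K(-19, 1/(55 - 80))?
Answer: 1632272/25 ≈ 65291.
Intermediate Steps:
O(Y) = 5 + Y² (O(Y) = (Y² + 0) + 5 = Y² + 5 = 5 + Y²)
K(l, S) = 53 - 87*S
U = 1412/25 (U = 53 - 87/(55 - 80) = 53 - 87/(-25) = 53 - 87*(-1/25) = 53 + 87/25 = 1412/25 ≈ 56.480)
Z = 1156 (Z = ((5 + 5²) + 4)² = ((5 + 25) + 4)² = (30 + 4)² = 34² = 1156)
U*Z = (1412/25)*1156 = 1632272/25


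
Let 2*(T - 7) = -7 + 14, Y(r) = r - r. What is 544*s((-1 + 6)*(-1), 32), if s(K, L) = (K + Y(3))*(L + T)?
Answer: -115600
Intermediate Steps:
Y(r) = 0
T = 21/2 (T = 7 + (-7 + 14)/2 = 7 + (½)*7 = 7 + 7/2 = 21/2 ≈ 10.500)
s(K, L) = K*(21/2 + L) (s(K, L) = (K + 0)*(L + 21/2) = K*(21/2 + L))
544*s((-1 + 6)*(-1), 32) = 544*(((-1 + 6)*(-1))*(21 + 2*32)/2) = 544*((5*(-1))*(21 + 64)/2) = 544*((½)*(-5)*85) = 544*(-425/2) = -115600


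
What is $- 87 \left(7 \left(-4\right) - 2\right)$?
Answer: $2610$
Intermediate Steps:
$- 87 \left(7 \left(-4\right) - 2\right) = - 87 \left(-28 - 2\right) = \left(-87\right) \left(-30\right) = 2610$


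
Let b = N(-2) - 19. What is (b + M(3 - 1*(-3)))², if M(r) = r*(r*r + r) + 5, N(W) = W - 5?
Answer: 53361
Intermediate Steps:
N(W) = -5 + W
b = -26 (b = (-5 - 2) - 19 = -7 - 19 = -26)
M(r) = 5 + r*(r + r²) (M(r) = r*(r² + r) + 5 = r*(r + r²) + 5 = 5 + r*(r + r²))
(b + M(3 - 1*(-3)))² = (-26 + (5 + (3 - 1*(-3))² + (3 - 1*(-3))³))² = (-26 + (5 + (3 + 3)² + (3 + 3)³))² = (-26 + (5 + 6² + 6³))² = (-26 + (5 + 36 + 216))² = (-26 + 257)² = 231² = 53361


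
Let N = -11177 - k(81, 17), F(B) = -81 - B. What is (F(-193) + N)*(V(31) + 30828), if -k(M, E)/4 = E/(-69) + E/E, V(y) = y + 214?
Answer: -1031187227/3 ≈ -3.4373e+8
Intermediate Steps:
V(y) = 214 + y
k(M, E) = -4 + 4*E/69 (k(M, E) = -4*(E/(-69) + E/E) = -4*(E*(-1/69) + 1) = -4*(-E/69 + 1) = -4*(1 - E/69) = -4 + 4*E/69)
N = -771005/69 (N = -11177 - (-4 + (4/69)*17) = -11177 - (-4 + 68/69) = -11177 - 1*(-208/69) = -11177 + 208/69 = -771005/69 ≈ -11174.)
(F(-193) + N)*(V(31) + 30828) = ((-81 - 1*(-193)) - 771005/69)*((214 + 31) + 30828) = ((-81 + 193) - 771005/69)*(245 + 30828) = (112 - 771005/69)*31073 = -763277/69*31073 = -1031187227/3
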